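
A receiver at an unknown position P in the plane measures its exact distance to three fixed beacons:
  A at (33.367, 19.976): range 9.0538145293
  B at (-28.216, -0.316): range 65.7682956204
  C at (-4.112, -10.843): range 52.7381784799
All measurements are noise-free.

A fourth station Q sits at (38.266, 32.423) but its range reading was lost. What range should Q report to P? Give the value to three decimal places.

8.338

eq1: (x − 33.367)² + (y − 19.976)² = 9.0538145293²
eq2: (x + 28.216)² + (y + 0.316)² = 65.7682956204²
eq3: (x + 4.112)² + (y + 10.843)² = 52.7381784799²
eq2−eq1, eq2−eq3 (x²,y² cancel):
  123.166·x + 40.584·y = 4959.651904
  48.208·x − 21.054·y = 882.389920
det = 123.166·-21.054 − 40.584·48.208 = -4549.610436
x = (4959.651904·-21.054 − 40.584·882.389920) / -4549.610436 = 30.822732
y = (123.166·882.389920 − 4959.651904·48.208) / -4549.610436 = 28.664973
|P − Q| = √((30.822732 − 38.266)² + (28.664973 − 32.423)²) = 8.338165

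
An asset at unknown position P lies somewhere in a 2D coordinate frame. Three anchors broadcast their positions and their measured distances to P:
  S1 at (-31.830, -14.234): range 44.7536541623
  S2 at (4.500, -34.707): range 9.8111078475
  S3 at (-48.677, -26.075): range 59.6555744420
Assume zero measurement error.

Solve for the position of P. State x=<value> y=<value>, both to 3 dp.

eq1: (x + 31.830)² + (y + 14.234)² = 44.7536541623²
eq2: (x − 4.500)² + (y + 34.707)² = 9.8111078475²
eq3: (x + 48.677)² + (y + 26.075)² = 59.6555744420²
eq1−eq2, eq1−eq3 (x²,y² cancel):
  72.660·x − 40.946·y = 1915.701917
  -33.694·x − 23.682·y = 277.702297
det = 72.660·-23.682 − -40.946·-33.694 = -3100.368644
x = (1915.701917·-23.682 − -40.946·277.702297) / -3100.368644 = 10.965423
y = (72.660·277.702297 − 1915.701917·-33.694) / -3100.368644 = -27.327560

x=10.965 y=-27.328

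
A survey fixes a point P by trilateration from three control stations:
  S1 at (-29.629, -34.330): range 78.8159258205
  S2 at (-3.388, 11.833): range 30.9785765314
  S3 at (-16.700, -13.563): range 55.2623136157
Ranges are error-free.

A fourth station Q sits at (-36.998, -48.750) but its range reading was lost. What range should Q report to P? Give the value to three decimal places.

eq1: (x + 29.629)² + (y + 34.330)² = 78.8159258205²
eq2: (x + 3.388)² + (y − 11.833)² = 30.9785765314²
eq3: (x + 16.700)² + (y + 13.563)² = 55.2623136157²
eq2−eq1, eq2−eq3 (x²,y² cancel):
  -52.482·x − 92.326·y = -3347.349851
  -26.624·x − 50.792·y = -1782.904566
det = -52.482·-50.792 − -92.326·-26.624 = 207.578320
x = (-3347.349851·-50.792 − -92.326·-1782.904566) / 207.578320 = 26.063158
y = (-52.482·-1782.904566 − -3347.349851·-26.624) / 207.578320 = 21.440365
|P − Q| = √((26.063158 − -36.998)² + (21.440365 − -48.750)²) = 94.357814

94.358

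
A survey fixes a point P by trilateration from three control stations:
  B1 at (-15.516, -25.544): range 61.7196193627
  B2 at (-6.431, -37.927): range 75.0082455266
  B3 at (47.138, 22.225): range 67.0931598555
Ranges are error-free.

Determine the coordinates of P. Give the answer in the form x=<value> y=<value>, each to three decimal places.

eq1: (x + 15.516)² + (y + 25.544)² = 61.7196193627²
eq2: (x + 6.431)² + (y + 37.927)² = 75.0082455266²
eq3: (x − 47.138)² + (y − 22.225)² = 67.0931598555²
eq1−eq2, eq1−eq3 (x²,y² cancel):
  18.170·x − 24.766·y = -1230.352585
  125.308·x + 95.538·y = 1130.518792
det = 18.170·95.538 − -24.766·125.308 = 4839.303388
x = (-1230.352585·95.538 − -24.766·1130.518792) / 4839.303388 = -18.504109
y = (18.170·1130.518792 − -1230.352585·125.308) / 4839.303388 = 36.103243

x=-18.504 y=36.103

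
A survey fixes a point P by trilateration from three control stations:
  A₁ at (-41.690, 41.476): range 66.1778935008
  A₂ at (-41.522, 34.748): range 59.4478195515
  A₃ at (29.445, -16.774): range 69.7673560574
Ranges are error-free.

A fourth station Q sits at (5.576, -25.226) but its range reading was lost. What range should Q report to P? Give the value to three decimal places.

eq1: (x + 41.690)² + (y − 41.476)² = 66.1778935008²
eq2: (x + 41.522)² + (y − 34.748)² = 59.4478195515²
eq3: (x − 29.445)² + (y + 16.774)² = 69.7673560574²
eq1−eq2, eq1−eq3 (x²,y² cancel):
  0.336·x − 13.456·y = 318.655651
  142.270·x − 116.500·y = -2797.909958
det = 0.336·-116.500 − -13.456·142.270 = 1875.241120
x = (318.655651·-116.500 − -13.456·-2797.909958) / 1875.241120 = -39.873304
y = (0.336·-2797.909958 − 318.655651·142.270) / 1875.241120 = -24.676953
|P − Q| = √((-39.873304 − 5.576)² + (-24.676953 − -25.226)²) = 45.452620

45.453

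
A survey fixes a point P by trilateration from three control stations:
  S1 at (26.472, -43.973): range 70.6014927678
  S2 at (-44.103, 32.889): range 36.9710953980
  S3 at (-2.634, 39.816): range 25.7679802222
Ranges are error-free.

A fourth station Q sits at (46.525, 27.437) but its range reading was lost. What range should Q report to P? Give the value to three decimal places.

59.149

eq1: (x − 26.472)² + (y + 43.973)² = 70.6014927678²
eq2: (x + 44.103)² + (y − 32.889)² = 36.9710953980²
eq3: (x + 2.634)² + (y − 39.816)² = 25.7679802222²
eq3−eq2, eq3−eq1 (x²,y² cancel):
  -82.938·x − 13.854·y = 731.636028
  58.212·x − 167.578·y = -3278.442275
det = -82.938·-167.578 − -13.854·58.212 = 14705.053212
x = (731.636028·-167.578 − -13.854·-3278.442275) / 14705.053212 = -11.426388
y = (-82.938·-3278.442275 − 731.636028·58.212) / 14705.053212 = 15.594466
|P − Q| = √((-11.426388 − 46.525)² + (15.594466 − 27.437)²) = 59.149040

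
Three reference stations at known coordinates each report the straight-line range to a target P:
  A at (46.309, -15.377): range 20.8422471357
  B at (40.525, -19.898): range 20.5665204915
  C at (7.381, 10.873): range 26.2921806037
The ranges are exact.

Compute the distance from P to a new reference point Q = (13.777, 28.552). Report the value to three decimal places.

eq1: (x − 46.309)² + (y + 15.377)² = 20.8422471357²
eq2: (x − 40.525)² + (y + 19.898)² = 20.5665204915²
eq3: (x − 7.381)² + (y − 10.873)² = 26.2921806037²
eq2−eq1, eq2−eq3 (x²,y² cancel):
  11.568·x + 9.042·y = 331.352080
  -66.288·x + 61.542·y = -2133.801735
det = 11.568·61.542 − 9.042·-66.288 = 1311.293952
x = (331.352080·61.542 − 9.042·-2133.801735) / 1311.293952 = 30.264690
y = (11.568·-2133.801735 − 331.352080·-66.288) / 1311.293952 = -2.073640
|P − Q| = √((30.264690 − 13.777)² + (-2.073640 − 28.552)²) = 34.781802

34.782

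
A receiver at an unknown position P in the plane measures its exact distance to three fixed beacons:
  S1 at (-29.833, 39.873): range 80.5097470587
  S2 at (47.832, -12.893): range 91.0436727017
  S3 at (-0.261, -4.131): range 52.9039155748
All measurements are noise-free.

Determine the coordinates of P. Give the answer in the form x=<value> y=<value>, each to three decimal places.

eq1: (x + 29.833)² + (y − 39.873)² = 80.5097470587²
eq2: (x − 47.832)² + (y + 12.893)² = 91.0436727017²
eq3: (x + 0.261)² + (y + 4.131)² = 52.9039155748²
eq1−eq2, eq1−eq3 (x²,y² cancel):
  155.330·x − 105.532·y = -1832.865313
  59.144·x − 88.008·y = 1220.264352
det = 155.330·-88.008 − -105.532·59.144 = -7428.698032
x = (-1832.865313·-88.008 − -105.532·1220.264352) / -7428.698032 = -39.049070
y = (155.330·1220.264352 − -1832.865313·59.144) / -7428.698032 = -40.107519

x=-39.049 y=-40.108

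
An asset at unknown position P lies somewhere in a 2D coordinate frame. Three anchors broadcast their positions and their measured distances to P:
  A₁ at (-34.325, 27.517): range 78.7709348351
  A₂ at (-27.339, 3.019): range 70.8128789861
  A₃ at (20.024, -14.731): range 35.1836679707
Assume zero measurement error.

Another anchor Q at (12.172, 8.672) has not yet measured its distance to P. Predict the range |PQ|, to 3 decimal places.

30.910

eq1: (x + 34.325)² + (y − 27.517)² = 78.7709348351²
eq2: (x + 27.339)² + (y − 3.019)² = 70.8128789861²
eq3: (x − 20.024)² + (y + 14.731)² = 35.1836679707²
eq3−eq2, eq3−eq1 (x²,y² cancel):
  -94.726·x + 35.500·y = -3638.000993
  -108.698·x + 84.496·y = -3649.541706
det = -94.726·84.496 − 35.500·-108.698 = -4145.189096
x = (-3638.000993·84.496 − 35.500·-3649.541706) / -4145.189096 = 42.902217
y = (-94.726·-3649.541706 − -3638.000993·-108.698) / -4145.189096 = 11.998715
|P − Q| = √((42.902217 − 12.172)² + (11.998715 − 8.672)²) = 30.909760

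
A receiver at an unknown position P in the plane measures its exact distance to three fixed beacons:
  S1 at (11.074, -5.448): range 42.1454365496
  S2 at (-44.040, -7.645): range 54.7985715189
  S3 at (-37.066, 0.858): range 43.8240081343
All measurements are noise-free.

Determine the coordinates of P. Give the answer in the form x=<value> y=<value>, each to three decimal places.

x=-6.918 y=32.664

eq1: (x − 11.074)² + (y + 5.448)² = 42.1454365496²
eq2: (x + 44.040)² + (y + 7.645)² = 54.7985715189²
eq3: (x + 37.066)² + (y − 0.858)² = 43.8240081343²
eq1−eq3, eq1−eq2 (x²,y² cancel):
  -96.280·x + 12.612·y = 1078.004473
  -110.228·x − 4.394·y = 619.007826
det = -96.280·-4.394 − 12.612·-110.228 = 1813.249856
x = (1078.004473·-4.394 − 12.612·619.007826) / 1813.249856 = -6.917788
y = (-96.280·619.007826 − 1078.004473·-110.228) / 1813.249856 = 32.664116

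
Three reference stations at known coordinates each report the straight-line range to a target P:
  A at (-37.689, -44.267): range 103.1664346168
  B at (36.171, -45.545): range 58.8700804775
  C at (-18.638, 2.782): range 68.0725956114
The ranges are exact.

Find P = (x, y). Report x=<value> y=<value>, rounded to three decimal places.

x=48.814 y=11.951

eq1: (x + 37.689)² + (y + 44.267)² = 103.1664346168²
eq2: (x − 36.171)² + (y + 45.545)² = 58.8700804775²
eq3: (x + 18.638)² + (y − 2.782)² = 68.0725956114²
eq1−eq2, eq1−eq3 (x²,y² cancel):
  147.720·x − 2.556·y = 7180.287112
  38.102·x + 94.098·y = 2984.521516
det = 147.720·94.098 − -2.556·38.102 = 13997.545272
x = (7180.287112·94.098 − -2.556·2984.521516) / 13997.545272 = 48.814209
y = (147.720·2984.521516 − 7180.287112·38.102) / 13997.545272 = 11.951397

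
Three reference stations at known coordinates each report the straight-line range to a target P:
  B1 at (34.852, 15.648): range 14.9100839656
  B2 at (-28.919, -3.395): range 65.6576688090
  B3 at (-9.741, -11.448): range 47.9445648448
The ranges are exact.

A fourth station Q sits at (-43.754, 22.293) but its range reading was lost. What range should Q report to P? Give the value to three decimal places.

eq1: (x − 34.852)² + (y − 15.648)² = 14.9100839656²
eq2: (x + 28.919)² + (y + 3.395)² = 65.6576688090²
eq3: (x + 9.741)² + (y + 11.448)² = 47.9445648448²
eq1−eq2, eq1−eq3 (x²,y² cancel):
  -127.542·x − 38.086·y = -4700.306092
  -89.186·x − 54.192·y = -3309.948717
det = -127.542·-54.192 − -38.086·-89.186 = 3515.018068
x = (-4700.306092·-54.192 − -38.086·-3309.948717) / 3515.018068 = 36.601883
y = (-127.542·-3309.948717 − -4700.306092·-89.186) / 3515.018068 = 0.840957
|P − Q| = √((36.601883 − -43.754)² + (0.840957 − 22.293)²) = 83.170055

83.170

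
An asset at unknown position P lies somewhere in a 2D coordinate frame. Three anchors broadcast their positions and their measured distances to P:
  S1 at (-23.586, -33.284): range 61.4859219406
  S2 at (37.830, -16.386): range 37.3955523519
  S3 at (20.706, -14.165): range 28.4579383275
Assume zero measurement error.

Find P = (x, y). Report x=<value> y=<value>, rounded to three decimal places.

x=15.864 y=13.878

eq1: (x + 23.586)² + (y + 33.284)² = 61.4859219406²
eq2: (x − 37.830)² + (y + 16.386)² = 37.3955523519²
eq3: (x − 20.706)² + (y + 14.165)² = 28.4579383275²
eq1−eq2, eq1−eq3 (x²,y² cancel):
  122.832·x + 33.796·y = 2417.577105
  88.584·x + 38.238·y = 1935.925952
det = 122.832·38.238 − 33.796·88.584 = 1703.065152
x = (2417.577105·38.238 − 33.796·1935.925952) / 1703.065152 = 15.863609
y = (122.832·1935.925952 − 2417.577105·88.584) / 1703.065152 = 13.877923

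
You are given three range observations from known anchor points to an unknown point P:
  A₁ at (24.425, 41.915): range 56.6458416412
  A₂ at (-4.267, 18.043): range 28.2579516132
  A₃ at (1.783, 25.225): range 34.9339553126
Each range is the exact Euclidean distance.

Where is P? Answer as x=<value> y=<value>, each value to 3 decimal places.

eq1: (x − 24.425)² + (y − 41.915)² = 56.6458416412²
eq2: (x + 4.267)² + (y − 18.043)² = 28.2579516132²
eq3: (x − 1.783)² + (y − 25.225)² = 34.9339553126²
eq3−eq1, eq3−eq2 (x²,y² cancel):
  45.284·x + 33.380·y = -274.402005
  -12.100·x − 14.364·y = 126.146828
det = 45.284·-14.364 − 33.380·-12.100 = -246.561376
x = (-274.402005·-14.364 − 33.380·126.146828) / -246.561376 = 1.092104
y = (45.284·126.146828 − -274.402005·-12.100) / -246.561376 = -9.702123

x=1.092 y=-9.702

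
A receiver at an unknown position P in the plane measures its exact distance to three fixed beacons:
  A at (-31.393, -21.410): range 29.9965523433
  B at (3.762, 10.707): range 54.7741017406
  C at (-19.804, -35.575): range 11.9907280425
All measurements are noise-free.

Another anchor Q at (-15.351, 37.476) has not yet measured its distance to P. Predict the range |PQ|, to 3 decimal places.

eq1: (x + 31.393)² + (y + 21.410)² = 29.9965523433²
eq2: (x − 3.762)² + (y − 10.707)² = 54.7741017406²
eq3: (x + 19.804)² + (y + 35.575)² = 11.9907280425²
eq2−eq1, eq2−eq3 (x²,y² cancel):
  -70.310·x − 64.234·y = 3415.525125
  -47.132·x − 92.564·y = 4385.411210
det = -70.310·-92.564 − -64.234·-47.132 = 3480.697952
x = (3415.525125·-92.564 − -64.234·4385.411210) / 3480.697952 = -9.900935
y = (-70.310·4385.411210 − 3415.525125·-47.132) / 3480.697952 = -42.335685
|P − Q| = √((-9.900935 − -15.351)² + (-42.335685 − 37.476)²) = 79.997552

79.998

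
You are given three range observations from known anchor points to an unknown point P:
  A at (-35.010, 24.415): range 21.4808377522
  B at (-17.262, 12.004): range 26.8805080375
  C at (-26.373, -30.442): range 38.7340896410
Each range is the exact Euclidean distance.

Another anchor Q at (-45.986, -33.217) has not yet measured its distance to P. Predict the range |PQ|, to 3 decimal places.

37.835

eq1: (x + 35.010)² + (y − 24.415)² = 21.4808377522²
eq2: (x + 17.262)² + (y − 12.004)² = 26.8805080375²
eq3: (x + 26.373)² + (y + 30.442)² = 38.7340896410²
eq2−eq3, eq2−eq1 (x²,y² cancel):
  -18.222·x − 84.892·y = 402.409845
  -35.496·x + 24.822·y = 1640.854987
det = -18.222·24.822 − -84.892·-35.496 = -3465.632916
x = (402.409845·24.822 − -84.892·1640.854987) / -3465.632916 = -43.075560
y = (-18.222·1640.854987 − 402.409845·-35.496) / -3465.632916 = 4.505878
|P − Q| = √((-43.075560 − -45.986)² + (4.505878 − -33.217)²) = 37.834986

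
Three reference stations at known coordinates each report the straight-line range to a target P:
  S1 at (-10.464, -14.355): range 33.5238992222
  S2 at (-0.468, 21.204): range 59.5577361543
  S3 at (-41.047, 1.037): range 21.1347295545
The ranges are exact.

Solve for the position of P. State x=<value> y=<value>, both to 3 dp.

eq1: (x + 10.464)² + (y + 14.355)² = 33.5238992222²
eq2: (x + 0.468)² + (y − 21.204)² = 59.5577361543²
eq3: (x + 41.047)² + (y − 1.037)² = 21.1347295545²
eq3−eq1, eq3−eq2 (x²,y² cancel):
  61.166·x − 30.784·y = -2047.545283
  81.158·x + 40.334·y = -4336.550080
det = 61.166·40.334 − -30.784·81.158 = 4965.437316
x = (-2047.545283·40.334 − -30.784·-4336.550080) / 4965.437316 = -43.517224
y = (61.166·-4336.550080 − -2047.545283·81.158) / 4965.437316 = -19.952873

x=-43.517 y=-19.953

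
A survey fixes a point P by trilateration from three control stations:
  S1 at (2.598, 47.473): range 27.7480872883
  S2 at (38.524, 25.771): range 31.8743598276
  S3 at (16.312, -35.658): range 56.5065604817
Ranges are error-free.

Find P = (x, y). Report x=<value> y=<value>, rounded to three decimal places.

x=7.158 y=20.102

eq1: (x − 2.598)² + (y − 47.473)² = 27.7480872883²
eq2: (x − 38.524)² + (y − 25.771)² = 31.8743598276²
eq3: (x − 16.312)² + (y + 35.658)² = 56.5065604817²
eq2−eq1, eq2−eq3 (x²,y² cancel):
  -71.852·x + 43.404·y = 358.210782
  -44.424·x − 122.858·y = -2787.685272
det = -71.852·-122.858 − 43.404·-44.424 = 10755.772312
x = (358.210782·-122.858 − 43.404·-2787.685272) / 10755.772312 = 7.157797
y = (-71.852·-2787.685272 − 358.210782·-44.424) / 10755.772312 = 20.102129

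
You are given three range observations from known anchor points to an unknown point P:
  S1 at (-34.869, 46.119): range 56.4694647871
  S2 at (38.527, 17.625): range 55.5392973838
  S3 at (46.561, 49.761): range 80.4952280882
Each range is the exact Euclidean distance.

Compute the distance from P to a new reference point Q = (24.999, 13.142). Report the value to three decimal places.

eq1: (x + 34.869)² + (y − 46.119)² = 56.4694647871²
eq2: (x − 38.527)² + (y − 17.625)² = 55.5392973838²
eq3: (x − 46.561)² + (y − 49.761)² = 80.4952280882²
eq1−eq3, eq1−eq2 (x²,y² cancel):
  162.860·x + 7.284·y = -1989.406772
  146.792·x − 56.988·y = -1443.652069
det = 162.860·-56.988 − 7.284·146.792 = -10350.298608
x = (-1989.406772·-56.988 − 7.284·-1443.652069) / -10350.298608 = -11.969498
y = (162.860·-1443.652069 − -1989.406772·146.792) / -10350.298608 = -5.498955
|P − Q| = √((-11.969498 − 24.999)² + (-5.498955 − 13.142)²) = 41.402355

41.402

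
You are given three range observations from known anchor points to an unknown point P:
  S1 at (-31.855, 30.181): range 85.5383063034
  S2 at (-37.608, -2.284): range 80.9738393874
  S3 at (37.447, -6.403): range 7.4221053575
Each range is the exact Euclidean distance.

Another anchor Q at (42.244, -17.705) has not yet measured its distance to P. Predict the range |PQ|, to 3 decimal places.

eq1: (x + 31.855)² + (y − 30.181)² = 85.5383063034²
eq2: (x + 37.608)² + (y + 2.284)² = 80.9738393874²
eq3: (x − 37.447)² + (y + 6.403)² = 7.4221053575²
eq1−eq3, eq1−eq2 (x²,y² cancel):
  138.604·x − 73.168·y = 6779.356629
  -11.506·x − 64.930·y = 253.983714
det = 138.604·-64.930 − -73.168·-11.506 = -9841.428728
x = (6779.356629·-64.930 − -73.168·253.983714) / -9841.428728 = 42.839323
y = (138.604·253.983714 − 6779.356629·-11.506) / -9841.428728 = -11.503049
|P − Q| = √((42.839323 − 42.244)² + (-11.503049 − -17.705)²) = 6.230458

6.230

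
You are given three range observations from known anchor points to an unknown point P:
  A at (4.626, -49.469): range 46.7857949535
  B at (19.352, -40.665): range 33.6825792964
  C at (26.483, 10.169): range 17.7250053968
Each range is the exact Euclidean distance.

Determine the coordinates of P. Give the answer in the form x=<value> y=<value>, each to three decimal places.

x=25.341 y=-7.519

eq1: (x − 4.626)² + (y + 49.469)² = 46.7857949535²
eq2: (x − 19.352)² + (y + 40.665)² = 33.6825792964²
eq3: (x − 26.483)² + (y − 10.169)² = 17.7250053968²
eq1−eq2, eq1−eq3 (x²,y² cancel):
  29.452·x + 17.608·y = 613.954753
  43.714·x + 119.276·y = 210.910806
det = 29.452·119.276 − 17.608·43.714 = 2743.200640
x = (613.954753·119.276 − 17.608·210.910806) / 2743.200640 = 25.341329
y = (29.452·210.910806 − 613.954753·43.714) / 2743.200640 = -7.519200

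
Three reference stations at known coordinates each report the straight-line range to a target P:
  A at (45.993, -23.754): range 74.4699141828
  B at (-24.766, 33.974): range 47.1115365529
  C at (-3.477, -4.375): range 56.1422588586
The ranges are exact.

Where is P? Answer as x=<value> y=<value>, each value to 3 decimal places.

eq1: (x − 45.993)² + (y + 23.754)² = 74.4699141828²
eq2: (x + 24.766)² + (y − 33.974)² = 47.1115365529²
eq3: (x + 3.477)² + (y + 4.375)² = 56.1422588586²
eq3−eq1, eq3−eq2 (x²,y² cancel):
  98.940·x − 38.758·y = 254.563522
  -42.578·x + 76.698·y = 2668.813631
det = 98.940·76.698 − -38.758·-42.578 = 5938.261996
x = (254.563522·76.698 − -38.758·2668.813631) / 5938.261996 = 20.706798
y = (98.940·2668.813631 − 254.563522·-42.578) / 5938.261996 = 46.291529

x=20.707 y=46.292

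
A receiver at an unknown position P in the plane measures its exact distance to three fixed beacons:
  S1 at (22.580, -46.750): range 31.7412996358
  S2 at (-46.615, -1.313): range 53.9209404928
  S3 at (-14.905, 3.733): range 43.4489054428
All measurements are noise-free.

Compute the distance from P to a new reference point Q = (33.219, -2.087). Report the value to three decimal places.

55.654

eq1: (x − 22.580)² + (y + 46.750)² = 31.7412996358²
eq2: (x + 46.615)² + (y + 1.313)² = 53.9209404928²
eq3: (x + 14.905)² + (y − 3.733)² = 43.4489054428²
eq3−eq2, eq3−eq1 (x²,y² cancel):
  -63.420·x − 10.092·y = 918.927441
  74.970·x − 100.966·y = 3339.621868
det = -63.420·-100.966 − -10.092·74.970 = 7159.860960
x = (918.927441·-100.966 − -10.092·3339.621868) / 7159.860960 = -8.251133
y = (-63.420·3339.621868 − 918.927441·74.970) / 7159.860960 = -39.203388
|P − Q| = √((-8.251133 − 33.219)² + (-39.203388 − -2.087)²) = 55.654274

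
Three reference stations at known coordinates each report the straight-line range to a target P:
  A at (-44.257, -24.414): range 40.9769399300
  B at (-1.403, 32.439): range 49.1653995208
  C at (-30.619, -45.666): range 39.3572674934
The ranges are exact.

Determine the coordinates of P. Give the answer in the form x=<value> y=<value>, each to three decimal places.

x=-4.021 y=-16.657

eq1: (x + 44.257)² + (y + 24.414)² = 40.9769399300²
eq2: (x + 1.403)² + (y − 32.439)² = 49.1653995208²
eq3: (x + 30.619)² + (y + 45.666)² = 39.3572674934²
eq1−eq2, eq1−eq3 (x²,y² cancel):
  85.708·x + 113.706·y = -2238.595219
  27.276·x − 42.504·y = 598.296373
det = 85.708·-42.504 − 113.706·27.276 = -6744.377688
x = (-2238.595219·-42.504 − 113.706·598.296373) / -6744.377688 = -4.021033
y = (85.708·598.296373 − -2238.595219·27.276) / -6744.377688 = -16.656646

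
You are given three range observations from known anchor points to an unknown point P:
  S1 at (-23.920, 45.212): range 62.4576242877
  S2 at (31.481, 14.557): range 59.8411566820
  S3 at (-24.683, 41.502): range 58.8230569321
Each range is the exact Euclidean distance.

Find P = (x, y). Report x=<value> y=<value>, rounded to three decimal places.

eq1: (x + 23.920)² + (y − 45.212)² = 62.4576242877²
eq2: (x − 31.481)² + (y − 14.557)² = 59.8411566820²
eq3: (x + 24.683)² + (y − 41.502)² = 58.8230569321²
eq1−eq3, eq1−eq2 (x²,y² cancel):
  -1.526·x − 7.420·y = 156.177954
  110.802·x − 61.310·y = -1093.340935
det = -1.526·-61.310 − -7.420·110.802 = 915.709900
x = (156.177954·-61.310 − -7.420·-1093.340935) / 915.709900 = -19.316008
y = (-1.526·-1093.340935 − 156.177954·110.802) / 915.709900 = -17.075704

x=-19.316 y=-17.076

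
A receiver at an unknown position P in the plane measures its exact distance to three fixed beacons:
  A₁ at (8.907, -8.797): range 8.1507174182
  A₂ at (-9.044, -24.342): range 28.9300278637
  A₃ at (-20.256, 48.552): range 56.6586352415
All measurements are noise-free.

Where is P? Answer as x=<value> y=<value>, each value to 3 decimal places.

x=7.684 y=-0.739

eq1: (x − 8.907)² + (y + 8.797)² = 8.1507174182²
eq2: (x + 9.044)² + (y + 24.342)² = 28.9300278637²
eq3: (x + 20.256)² + (y − 48.552)² = 56.6586352415²
eq3−eq2, eq3−eq1 (x²,y² cancel):
  22.424·x − 145.788·y = 279.979095
  58.326·x − 114.698·y = 532.886371
det = 22.424·-114.698 − -145.788·58.326 = 5931.242936
x = (279.979095·-114.698 − -145.788·532.886371) / 5931.242936 = 7.683954
y = (22.424·532.886371 − 279.979095·58.326) / 5931.242936 = -0.738566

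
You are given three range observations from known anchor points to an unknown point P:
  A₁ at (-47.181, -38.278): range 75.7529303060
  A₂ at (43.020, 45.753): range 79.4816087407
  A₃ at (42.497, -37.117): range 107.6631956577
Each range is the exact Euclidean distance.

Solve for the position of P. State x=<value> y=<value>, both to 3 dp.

x=-35.937 y=36.636

eq1: (x + 47.181)² + (y + 38.278)² = 75.7529303060²
eq2: (x − 43.020)² + (y − 45.753)² = 79.4816087407²
eq3: (x − 42.497)² + (y + 37.117)² = 107.6631956577²
eq2−eq1, eq2−eq3 (x²,y² cancel):
  -180.402·x − 168.062·y = 326.014314
  -1.046·x − 165.740·y = -6034.428282
det = -180.402·-165.740 − -168.062·-1.046 = 29724.034628
x = (326.014314·-165.740 − -168.062·-6034.428282) / 29724.034628 = -35.936969
y = (-180.402·-6034.428282 − 326.014314·-1.046) / 29724.034628 = 36.635805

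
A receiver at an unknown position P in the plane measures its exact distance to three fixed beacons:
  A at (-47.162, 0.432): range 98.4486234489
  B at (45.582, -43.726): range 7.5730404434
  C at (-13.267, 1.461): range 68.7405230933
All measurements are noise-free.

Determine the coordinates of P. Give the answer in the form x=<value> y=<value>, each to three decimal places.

eq1: (x + 47.162)² + (y − 0.432)² = 98.4486234489²
eq2: (x − 45.582)² + (y + 43.726)² = 7.5730404434²
eq3: (x + 13.267)² + (y − 1.461)² = 68.7405230933²
eq2−eq3, eq2−eq1 (x²,y² cancel):
  -117.698·x + 90.374·y = -8479.442564
  -185.488·x + 88.316·y = -11400.021449
det = -117.698·88.316 − 90.374·-185.488 = 6368.675944
x = (-8479.442564·88.316 − 90.374·-11400.021449) / 6368.675944 = 44.184237
y = (-117.698·-11400.021449 − -8479.442564·-185.488) / 6368.675944 = -36.283070

x=44.184 y=-36.283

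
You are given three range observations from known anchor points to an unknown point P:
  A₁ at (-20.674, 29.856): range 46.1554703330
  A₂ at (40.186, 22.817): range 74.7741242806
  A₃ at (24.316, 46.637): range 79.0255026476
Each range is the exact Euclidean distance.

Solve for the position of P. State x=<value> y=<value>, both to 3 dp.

eq1: (x + 20.674)² + (y − 29.856)² = 46.1554703330²
eq2: (x − 40.186)² + (y − 22.817)² = 74.7741242806²
eq3: (x − 24.316)² + (y − 46.637)² = 79.0255026476²
eq3−eq2, eq3−eq1 (x²,y² cancel):
  31.740·x − 47.640·y = 23.112867
  -89.980·x − 33.562·y = 2667.220014
det = 31.740·-33.562 − -47.640·-89.980 = -5351.905080
x = (23.112867·-33.562 − -47.640·2667.220014) / -5351.905080 = -23.597326
y = (31.740·2667.220014 − 23.112867·-89.980) / -5351.905080 = -16.206801

x=-23.597 y=-16.207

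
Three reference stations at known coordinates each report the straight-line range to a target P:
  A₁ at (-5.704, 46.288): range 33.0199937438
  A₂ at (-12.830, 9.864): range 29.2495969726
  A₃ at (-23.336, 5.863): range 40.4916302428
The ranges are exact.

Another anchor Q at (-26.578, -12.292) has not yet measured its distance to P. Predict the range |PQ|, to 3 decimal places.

eq1: (x + 5.704)² + (y − 46.288)² = 33.0199937438²
eq2: (x + 12.830)² + (y − 9.864)² = 29.2495969726²
eq3: (x + 23.336)² + (y − 5.863)² = 40.4916302428²
eq2−eq1, eq2−eq3 (x²,y² cancel):
  14.252·x + 72.848·y = 1678.426100
  -21.012·x − 8.002·y = -466.996928
det = 14.252·-8.002 − 72.848·-21.012 = 1416.637672
x = (1678.426100·-8.002 − 72.848·-466.996928) / 1416.637672 = 14.533728
y = (14.252·-466.996928 − 1678.426100·-21.012) / 1416.637672 = 20.196730
|P − Q| = √((14.533728 − -26.578)² + (20.196730 − -12.292)²) = 52.399349

52.399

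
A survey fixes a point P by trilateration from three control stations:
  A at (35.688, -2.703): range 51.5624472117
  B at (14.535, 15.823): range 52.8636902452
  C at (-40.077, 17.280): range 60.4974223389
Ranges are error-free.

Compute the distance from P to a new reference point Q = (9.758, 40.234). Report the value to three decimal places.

eq1: (x − 35.688)² + (y + 2.703)² = 51.5624472117²
eq2: (x − 14.535)² + (y − 15.823)² = 52.8636902452²
eq3: (x + 40.077)² + (y − 17.280)² = 60.4974223389²
eq1−eq2, eq1−eq3 (x²,y² cancel):
  -42.306·x + 37.052·y = -955.189783
  -151.530·x + 39.966·y = -377.427371
det = -42.306·39.966 − 37.052·-151.530 = 3923.687964
x = (-955.189783·39.966 − 37.052·-377.427371) / 3923.687964 = -6.165290
y = (-42.306·-377.427371 − -955.189783·-151.530) / 3923.687964 = -32.819242
|P − Q| = √((-6.165290 − 9.758)² + (-32.819242 − 40.234)²) = 74.768492

74.768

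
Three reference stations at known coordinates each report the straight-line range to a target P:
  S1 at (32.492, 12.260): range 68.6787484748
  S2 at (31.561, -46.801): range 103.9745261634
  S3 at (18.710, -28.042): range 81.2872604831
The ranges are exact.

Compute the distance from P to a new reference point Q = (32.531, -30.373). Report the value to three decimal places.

92.231

eq1: (x − 32.492)² + (y − 12.260)² = 68.6787484748²
eq2: (x − 31.561)² + (y + 46.801)² = 103.9745261634²
eq3: (x − 18.710)² + (y + 28.042)² = 81.2872604831²
eq1−eq2, eq1−eq3 (x²,y² cancel):
  -1.862·x − 118.122·y = -4113.538941
  -27.564·x − 80.604·y = -1960.468025
det = -1.862·-80.604 − -118.122·-27.564 = -3105.830160
x = (-4113.538941·-80.604 − -118.122·-1960.468025) / -3105.830160 = -32.195350
y = (-1.862·-1960.468025 − -4113.538941·-27.564) / -3105.830160 = 35.332002
|P − Q| = √((-32.195350 − 32.531)² + (35.332002 − -30.373)²) = 92.231489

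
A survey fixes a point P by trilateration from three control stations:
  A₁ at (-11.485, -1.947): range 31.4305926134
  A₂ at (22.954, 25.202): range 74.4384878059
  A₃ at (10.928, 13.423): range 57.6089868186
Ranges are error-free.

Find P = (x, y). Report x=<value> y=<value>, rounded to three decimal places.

x=-29.206 y=-27.905

eq1: (x + 11.485)² + (y + 1.947)² = 31.4305926134²
eq2: (x − 22.954)² + (y − 25.202)² = 74.4384878059²
eq3: (x − 10.928)² + (y − 13.423)² = 57.6089868186²
eq1−eq3, eq1−eq2 (x²,y² cancel):
  44.826·x + 30.740·y = -2167.011131
  68.878·x + 54.298·y = -3526.875429
det = 44.826·54.298 − 30.740·68.878 = 316.652428
x = (-2167.011131·54.298 − 30.740·-3526.875429) / 316.652428 = -29.206218
y = (44.826·-3526.875429 − -2167.011131·68.878) / 316.652428 = -27.905440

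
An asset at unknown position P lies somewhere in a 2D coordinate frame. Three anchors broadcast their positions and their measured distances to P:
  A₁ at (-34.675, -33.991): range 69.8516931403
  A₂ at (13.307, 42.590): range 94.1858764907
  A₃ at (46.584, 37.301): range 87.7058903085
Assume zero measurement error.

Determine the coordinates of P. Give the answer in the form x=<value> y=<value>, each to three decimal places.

eq1: (x + 34.675)² + (y + 33.991)² = 69.8516931403²
eq2: (x − 13.307)² + (y − 42.590)² = 94.1858764907²
eq3: (x − 46.584)² + (y − 37.301)² = 87.7058903085²
eq2−eq3, eq2−eq1 (x²,y² cancel):
  66.554·x − 10.578·y = 2749.105444
  -95.964·x − 153.162·y = 4358.479653
det = 66.554·-153.162 − -10.578·-95.964 = -11208.650940
x = (2749.105444·-153.162 − -10.578·4358.479653) / -11208.650940 = 33.452241
y = (66.554·4358.479653 − 2749.105444·-95.964) / -11208.650940 = -49.416242

x=33.452 y=-49.416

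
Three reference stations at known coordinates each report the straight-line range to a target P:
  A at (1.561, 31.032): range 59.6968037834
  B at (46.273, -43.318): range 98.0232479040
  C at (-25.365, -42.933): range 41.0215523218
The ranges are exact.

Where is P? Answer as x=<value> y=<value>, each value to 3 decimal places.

eq1: (x − 1.561)² + (y − 31.032)² = 59.6968037834²
eq2: (x − 46.273)² + (y + 43.318)² = 98.0232479040²
eq3: (x + 25.365)² + (y + 42.933)² = 41.0215523218²
eq2−eq1, eq2−eq3 (x²,y² cancel):
  -89.424·x + 148.700·y = 2992.630840
  -143.276·x + 0.770·y = 6394.775436
det = -89.424·0.770 − 148.700·-143.276 = 21236.284720
x = (2992.630840·0.770 − 148.700·6394.775436) / 21236.284720 = -44.668773
y = (-89.424·6394.775436 − 2992.630840·-143.276) / 21236.284720 = -6.737253

x=-44.669 y=-6.737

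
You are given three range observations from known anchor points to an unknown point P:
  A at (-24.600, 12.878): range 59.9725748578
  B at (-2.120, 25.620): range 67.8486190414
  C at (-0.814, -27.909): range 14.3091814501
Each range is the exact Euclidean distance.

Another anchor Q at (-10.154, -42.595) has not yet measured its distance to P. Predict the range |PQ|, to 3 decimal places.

eq1: (x + 24.600)² + (y − 12.878)² = 59.9725748578²
eq2: (x + 2.120)² + (y − 25.620)² = 67.8486190414²
eq3: (x + 0.814)² + (y + 27.909)² = 14.3091814501²
eq2−eq1, eq2−eq3 (x²,y² cancel):
  -44.960·x − 25.484·y = 1116.849455
  2.612·x − 107.058·y = 4517.378509
det = -44.960·-107.058 − -25.484·2.612 = 4879.891888
x = (1116.849455·-107.058 − -25.484·4517.378509) / 4879.891888 = -0.911249
y = (-44.960·4517.378509 − 1116.849455·2.612) / 4879.891888 = -42.217851
|P − Q| = √((-0.911249 − -10.154)² + (-42.217851 − -42.595)²) = 9.250443

9.250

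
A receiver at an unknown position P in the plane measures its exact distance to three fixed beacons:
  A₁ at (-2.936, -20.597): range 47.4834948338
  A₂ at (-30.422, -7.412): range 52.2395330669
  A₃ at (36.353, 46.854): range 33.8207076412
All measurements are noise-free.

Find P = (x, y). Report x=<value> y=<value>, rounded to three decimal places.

x=10.617 y=24.911

eq1: (x + 2.936)² + (y + 20.597)² = 47.4834948338²
eq2: (x + 30.422)² + (y + 7.412)² = 52.2395330669²
eq3: (x − 36.353)² + (y − 46.854)² = 33.8207076412²
eq2−eq1, eq2−eq3 (x²,y² cancel):
  54.972·x − 26.370·y = -73.292790
  133.550·x + 108.532·y = 4121.530647
det = 54.972·108.532 − -26.370·133.550 = 9487.934604
x = (-73.292790·108.532 − -26.370·4121.530647) / 9487.934604 = 10.616657
y = (54.972·4121.530647 − -73.292790·133.550) / 9487.934604 = 24.911326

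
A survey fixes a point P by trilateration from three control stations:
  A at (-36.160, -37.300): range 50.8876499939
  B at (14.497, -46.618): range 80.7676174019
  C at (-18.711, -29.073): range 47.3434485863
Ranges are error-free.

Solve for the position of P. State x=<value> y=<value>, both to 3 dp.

x=-39.462 y=13.480

eq1: (x + 36.160)² + (y + 37.300)² = 50.8876499939²
eq2: (x − 14.497)² + (y + 46.618)² = 80.7676174019²
eq3: (x + 18.711)² + (y + 29.073)² = 47.3434485863²
eq3−eq1, eq3−eq2 (x²,y² cancel):
  -34.898·x − 16.454·y = 1155.343952
  66.416·x − 35.090·y = -3093.945814
det = -34.898·-35.090 − -16.454·66.416 = 2317.379684
x = (1155.343952·-35.090 − -16.454·-3093.945814) / 2317.379684 = -39.462158
y = (-34.898·-3093.945814 − 1155.343952·66.416) / 2317.379684 = 13.480397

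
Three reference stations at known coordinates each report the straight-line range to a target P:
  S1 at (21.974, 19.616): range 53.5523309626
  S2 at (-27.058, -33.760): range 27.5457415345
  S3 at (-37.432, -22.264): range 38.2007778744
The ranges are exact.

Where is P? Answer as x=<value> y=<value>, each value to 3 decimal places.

eq1: (x − 21.974)² + (y − 19.616)² = 53.5523309626²
eq2: (x + 27.058)² + (y + 33.760)² = 27.5457415345²
eq3: (x + 37.432)² + (y + 22.264)² = 38.2007778744²
eq2−eq3, eq2−eq1 (x²,y² cancel):
  -20.748·x + 22.992·y = -675.564198
  98.064·x + 106.752·y = -3113.313107
det = -20.748·106.752 − 22.992·98.064 = -4469.577984
x = (-675.564198·106.752 − 22.992·-3113.313107) / -4469.577984 = 0.120041
y = (-20.748·-3113.313107 − -675.564198·98.064) / -4469.577984 = -29.274251

x=0.120 y=-29.274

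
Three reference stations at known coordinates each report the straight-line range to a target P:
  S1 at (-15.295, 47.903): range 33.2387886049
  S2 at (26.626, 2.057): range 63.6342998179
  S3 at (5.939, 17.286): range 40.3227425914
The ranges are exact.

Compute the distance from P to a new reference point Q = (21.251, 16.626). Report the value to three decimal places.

55.640

eq1: (x + 15.295)² + (y − 47.903)² = 33.2387886049²
eq2: (x − 26.626)² + (y − 2.057)² = 63.6342998179²
eq3: (x − 5.939)² + (y − 17.286)² = 40.3227425914²
eq3−eq1, eq3−eq2 (x²,y² cancel):
  -42.468·x + 61.234·y = 2715.663419
  41.374·x − 30.458·y = -2044.302935
det = -42.468·-30.458 − 61.234·41.374 = -1240.005172
x = (2715.663419·-30.458 − 61.234·-2044.302935) / -1240.005172 = -34.247575
y = (-42.468·-2044.302935 − 2715.663419·41.374) / -1240.005172 = 20.597012
|P − Q| = √((-34.247575 − 21.251)² + (20.597012 − 16.626)²) = 55.640459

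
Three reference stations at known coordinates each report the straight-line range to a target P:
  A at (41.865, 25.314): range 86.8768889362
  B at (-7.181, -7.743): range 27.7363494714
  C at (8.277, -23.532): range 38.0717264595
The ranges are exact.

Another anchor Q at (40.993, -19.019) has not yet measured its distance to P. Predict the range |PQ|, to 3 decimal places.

eq1: (x − 41.865)² + (y − 25.314)² = 86.8768889362²
eq2: (x + 7.181)² + (y + 7.743)² = 27.7363494714²
eq3: (x − 8.277)² + (y + 23.532)² = 38.0717264595²
eq1−eq2, eq1−eq3 (x²,y² cancel):
  -98.092·x − 66.114·y = 4496.332738
  -67.176·x − 97.692·y = 4326.924408
det = -98.092·-97.692 − -66.114·-67.176 = 5141.529600
x = (4496.332738·-97.692 − -66.114·4326.924408) / 5141.529600 = -29.793752
y = (-98.092·4326.924408 − 4496.332738·-67.176) / 5141.529600 = -23.804399
|P − Q| = √((-29.793752 − 40.993)² + (-23.804399 − -19.019)²) = 70.948321

70.948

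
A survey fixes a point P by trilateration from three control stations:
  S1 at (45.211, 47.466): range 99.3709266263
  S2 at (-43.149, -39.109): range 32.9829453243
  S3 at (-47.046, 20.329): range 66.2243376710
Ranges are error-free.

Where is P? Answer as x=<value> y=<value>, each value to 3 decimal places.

eq1: (x − 45.211)² + (y − 47.466)² = 99.3709266263²
eq2: (x + 43.149)² + (y + 39.109)² = 32.9829453243²
eq3: (x + 47.046)² + (y − 20.329)² = 66.2243376710²
eq1−eq3, eq1−eq2 (x²,y² cancel):
  -184.514·x − 54.274·y = 3818.456839
  -176.720·x − 173.150·y = 7881.000781
det = -184.514·-173.150 − -54.274·-176.720 = 22357.297820
x = (3818.456839·-173.150 − -54.274·7881.000781) / 22357.297820 = -10.440992
y = (-184.514·7881.000781 − 3818.456839·-176.720) / 22357.297820 = -34.859190

x=-10.441 y=-34.859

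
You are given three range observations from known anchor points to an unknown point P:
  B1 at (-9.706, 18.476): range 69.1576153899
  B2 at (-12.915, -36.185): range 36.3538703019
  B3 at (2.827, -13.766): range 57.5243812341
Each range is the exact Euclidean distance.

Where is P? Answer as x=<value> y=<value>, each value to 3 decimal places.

eq1: (x + 9.706)² + (y − 18.476)² = 69.1576153899²
eq2: (x + 12.915)² + (y + 36.185)² = 36.3538703019²
eq3: (x − 2.827)² + (y + 13.766)² = 57.5243812341²
eq3−eq1, eq3−eq2 (x²,y² cancel):
  -25.066·x + 64.484·y = -1235.647003
  -31.484·x − 44.838·y = 3266.107315
det = -25.066·-44.838 − 64.484·-31.484 = 3154.123564
x = (-1235.647003·-44.838 − 64.484·3266.107315) / 3154.123564 = -49.207877
y = (-25.066·3266.107315 − -1235.647003·-31.484) / 3154.123564 = -38.289989

x=-49.208 y=-38.290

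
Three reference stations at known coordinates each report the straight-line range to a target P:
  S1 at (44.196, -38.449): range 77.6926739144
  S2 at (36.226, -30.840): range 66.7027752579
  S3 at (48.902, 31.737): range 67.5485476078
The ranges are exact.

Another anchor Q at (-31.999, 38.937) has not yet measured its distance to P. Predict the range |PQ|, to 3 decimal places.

eq1: (x − 44.196)² + (y + 38.449)² = 77.6926739144²
eq2: (x − 36.226)² + (y + 30.840)² = 66.7027752579²
eq3: (x − 48.902)² + (y − 31.737)² = 67.5485476078²
eq2−eq1, eq2−eq3 (x²,y² cancel):
  15.940·x − 15.218·y = -418.708012
  25.352·x + 125.154·y = 1021.668040
det = 15.940·125.154 − -15.218·25.352 = 2380.761496
x = (-418.708012·125.154 − -15.218·1021.668040) / 2380.761496 = -15.480441
y = (15.940·1021.668040 − -418.708012·25.352) / 2380.761496 = 11.299105
|P − Q| = √((-15.480441 − -31.999)² + (11.299105 − 38.937)²) = 32.198075

32.198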